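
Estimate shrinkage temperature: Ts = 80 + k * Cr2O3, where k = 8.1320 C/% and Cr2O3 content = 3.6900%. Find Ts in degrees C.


Formula: Ts = 80 + k * Cr2O3
Substituting: Ts = 80 + 8.1320 * 3.6900
Result: 110.0071 C


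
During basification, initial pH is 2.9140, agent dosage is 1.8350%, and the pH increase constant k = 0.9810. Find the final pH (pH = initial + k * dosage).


Formula: pH_final = pH_initial + k * base_pct
Substituting: pH_final = 2.9140 + 0.9810 * 1.8350
Result: 4.7141


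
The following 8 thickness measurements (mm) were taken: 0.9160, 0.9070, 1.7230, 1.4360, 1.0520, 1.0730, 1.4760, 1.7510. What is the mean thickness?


Formula: Average = sum / n
Substituting: Average = 10.3340 / 8
Result: 1.2917 mm


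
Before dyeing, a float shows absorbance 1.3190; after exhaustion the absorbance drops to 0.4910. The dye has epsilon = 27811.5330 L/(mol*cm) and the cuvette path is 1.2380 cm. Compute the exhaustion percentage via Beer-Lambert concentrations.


c_initial = A_i / (epsilon * l) = 1.3190 / (27811.5330 * 1.2380) = 3.8309e-05 mol/L
c_final = A_f / (epsilon * l) = 0.4910 / (27811.5330 * 1.2380) = 1.4261e-05 mol/L
Exhaustion = (c_initial - c_final) / c_initial * 100 = (3.8309e-05 - 1.4261e-05) / 3.8309e-05 * 100 = 62.7748 %


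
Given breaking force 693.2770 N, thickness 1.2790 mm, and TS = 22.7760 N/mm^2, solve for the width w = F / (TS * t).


Formula: w = F / (TS * t)
Substituting: w = 693.2770 / (22.7760 * 1.2790)
Result: 23.7990 mm


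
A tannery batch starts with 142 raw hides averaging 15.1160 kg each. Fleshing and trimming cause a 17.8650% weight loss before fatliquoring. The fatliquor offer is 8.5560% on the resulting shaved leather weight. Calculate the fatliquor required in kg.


Total_raw = N * avg_wt = 142 * 15.1160 = 2146.4720 kg
Substrate = Total_raw * (1 - loss/100) = 2146.4720 * (1 - 17.8650/100) = 1763.0048 kg
Fat = Substrate * pct / 100 = 1763.0048 * 8.5560 / 100 = 150.8427 kg


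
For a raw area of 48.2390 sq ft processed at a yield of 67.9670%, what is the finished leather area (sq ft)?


Formula: finished = raw * yield / 100
Substituting: finished = 48.2390 * 67.9670 / 100
Result: 32.7866 sq ft


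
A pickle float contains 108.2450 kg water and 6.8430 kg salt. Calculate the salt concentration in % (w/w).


Formula: Conc = salt / (water + salt) * 100
Substituting: Conc = 6.8430 / (108.2450 + 6.8430) * 100
Result: 5.9459 %


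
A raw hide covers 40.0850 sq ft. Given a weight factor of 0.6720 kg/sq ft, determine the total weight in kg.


Formula: Weight = area * weight_per_sqft
Substituting: Weight = 40.0850 * 0.6720
Result: 26.9371 kg


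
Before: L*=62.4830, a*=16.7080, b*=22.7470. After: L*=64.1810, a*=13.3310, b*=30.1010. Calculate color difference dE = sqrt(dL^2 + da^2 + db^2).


dL = 1.6980, da = -3.3770, db = 7.3540
dE = sqrt(1.6980^2 + (-3.3770)^2 + 7.3540^2) = 8.2685


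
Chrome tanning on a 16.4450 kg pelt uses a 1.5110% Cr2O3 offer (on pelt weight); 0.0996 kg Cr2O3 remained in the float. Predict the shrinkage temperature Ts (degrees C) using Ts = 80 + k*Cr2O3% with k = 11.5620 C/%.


Offered = pelt * offer_pct / 100 = 16.4450 * 1.5110 / 100 = 0.2485 kg
Uptake = offered - residual = 0.2485 - 0.0996 = 0.1489 kg
Cr2O3% on pelt = uptake / pelt * 100 = 0.1489 / 16.4450 * 100 = 0.9053 %
Ts = 80 + k * Cr2O3% = 80 + 11.5620 * 0.9053 = 90.4676 C


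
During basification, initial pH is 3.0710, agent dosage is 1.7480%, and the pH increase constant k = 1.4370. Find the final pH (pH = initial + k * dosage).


Formula: pH_final = pH_initial + k * base_pct
Substituting: pH_final = 3.0710 + 1.4370 * 1.7480
Result: 5.5829


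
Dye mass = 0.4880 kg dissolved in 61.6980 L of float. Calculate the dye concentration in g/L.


Formula: Conc = dye_mass(kg) / volume(L) * 1000
Substituting: Conc = 0.4880 / 61.6980 * 1000
Result: 7.9095 g/L


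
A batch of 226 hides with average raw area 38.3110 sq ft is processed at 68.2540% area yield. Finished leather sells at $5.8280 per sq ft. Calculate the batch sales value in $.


Raw_total = N * avg_area = 226 * 38.3110 = 8658.2860 sq ft
Finished = Raw_total * yield / 100 = 8658.2860 * 68.2540 / 100 = 5909.6265 sq ft
Value = Finished * price = 5909.6265 * 5.8280 = 34441.3034 $


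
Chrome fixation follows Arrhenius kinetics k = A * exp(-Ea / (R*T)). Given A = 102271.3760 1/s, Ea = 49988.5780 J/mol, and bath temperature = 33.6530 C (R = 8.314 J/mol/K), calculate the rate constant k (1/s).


T_K = T_C + 273.15 = 33.6530 + 273.15 = 306.8030 K
exponent = -Ea / (R * T_K) = -49988.5780 / (8.314 * 306.8030) = -19.5975
k = A * exp(exponent) = 102271.3760 * exp(-19.5975) = 3.1525e-04 1/s


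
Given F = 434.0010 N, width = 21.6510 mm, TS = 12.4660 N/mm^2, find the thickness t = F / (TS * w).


Formula: t = F / (TS * w)
Substituting: t = 434.0010 / (12.4660 * 21.6510)
Result: 1.6080 mm


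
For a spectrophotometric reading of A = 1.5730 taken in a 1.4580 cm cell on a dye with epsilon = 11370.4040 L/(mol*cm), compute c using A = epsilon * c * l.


Formula: c = A / (epsilon * l)
Substituting: c = 1.5730 / (11370.4040 * 1.4580)
Result: 9.4885e-05 mol/L


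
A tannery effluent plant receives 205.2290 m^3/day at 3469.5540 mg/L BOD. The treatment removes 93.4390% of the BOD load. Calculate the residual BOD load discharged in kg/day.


Load_in = volume * conc / 1000 = 205.2290 * 3469.5540 / 1000 = 712.0531 kg/day
Removed = Load_in * eff / 100 = 712.0531 * 93.4390 / 100 = 665.3353 kg/day
Load_out = Load_in - Removed = 712.0531 - 665.3353 = 46.7178 kg/day


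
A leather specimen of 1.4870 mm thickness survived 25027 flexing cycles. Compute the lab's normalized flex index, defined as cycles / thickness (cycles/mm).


Formula: Index = cycles / thickness
Substituting: Index = 25027 / 1.4870
Result: 16830.5313 cycles/mm


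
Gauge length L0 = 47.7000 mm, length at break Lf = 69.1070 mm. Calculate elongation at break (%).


Formula: Elongation = (Lf - L0) / L0 * 100
Substituting: Elongation = (69.1070 - 47.7000) / 47.7000 * 100
Result: 44.8784 %


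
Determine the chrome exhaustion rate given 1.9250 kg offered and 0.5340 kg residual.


Formula: Uptake = (offered - residual) / offered * 100
Substituting: Uptake = (1.9250 - 0.5340) / 1.9250 * 100
Result: 72.2597 %


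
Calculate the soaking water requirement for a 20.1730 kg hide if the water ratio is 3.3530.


Formula: Water = hide_weight * ratio
Substituting: Water = 20.1730 * 3.3530
Result: 67.6401 kg


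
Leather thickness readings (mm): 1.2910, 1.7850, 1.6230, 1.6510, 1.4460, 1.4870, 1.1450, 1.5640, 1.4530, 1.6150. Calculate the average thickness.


Formula: Average = sum / n
Substituting: Average = 15.0600 / 10
Result: 1.5060 mm


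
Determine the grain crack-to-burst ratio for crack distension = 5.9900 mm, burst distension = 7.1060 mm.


Formula: Ratio = crack / burst
Substituting: Ratio = 5.9900 / 7.1060
Result: 0.8429


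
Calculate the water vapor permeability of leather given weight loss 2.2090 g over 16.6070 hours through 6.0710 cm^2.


Formula: WVP = loss / (area * time)
Substituting: WVP = 2.2090 / (6.0710 * 16.6070)
Result: 0.0219101 g/(cm^2*hr)


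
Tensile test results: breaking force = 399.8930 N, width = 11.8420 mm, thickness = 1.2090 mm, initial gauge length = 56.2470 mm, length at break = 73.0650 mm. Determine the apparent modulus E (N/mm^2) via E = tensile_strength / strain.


TS = F / (w * t) = 399.8930 / (11.8420 * 1.2090) = 27.9314 N/mm^2
strain = (Lf - L0) / L0 = (73.0650 - 56.2470) / 56.2470 = 0.2990
E = TS / strain = 27.9314 / 0.2990 = 93.4152 N/mm^2


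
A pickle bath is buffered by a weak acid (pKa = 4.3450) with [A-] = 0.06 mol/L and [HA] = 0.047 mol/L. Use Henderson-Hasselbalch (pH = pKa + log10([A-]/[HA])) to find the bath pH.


ratio = [A-] / [HA] = 0.06 / 0.047 = 1.2766
log10(ratio) = 0.1061
pH = pKa + log10(ratio) = 4.3450 + 0.1061 = 4.4511


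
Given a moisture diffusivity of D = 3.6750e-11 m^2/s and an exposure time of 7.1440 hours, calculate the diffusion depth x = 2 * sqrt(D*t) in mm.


t = 7.1440 hr * 3600 = 25718.4000 s
D * t = 3.6750e-11 * 25718.4000 = 9.4515e-07
x = 2 * sqrt(D*t) = 2 * sqrt(9.4515e-07) = 0.00194438 m = 1.9444 mm


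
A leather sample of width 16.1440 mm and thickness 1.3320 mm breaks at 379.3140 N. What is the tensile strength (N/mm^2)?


Formula: TS = force / (width * thickness)
Substituting: TS = 379.3140 / (16.1440 * 1.3320)
Result: 17.6394 N/mm^2


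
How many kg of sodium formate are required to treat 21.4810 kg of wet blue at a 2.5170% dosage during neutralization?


Formula: Neutralizer = substrate * pct / 100
Substituting: Neutralizer = 21.4810 * 2.5170 / 100
Result: 0.5407 kg


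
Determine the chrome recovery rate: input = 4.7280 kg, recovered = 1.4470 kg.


Formula: Recovery = recovered / input * 100
Substituting: Recovery = 1.4470 / 4.7280 * 100
Result: 30.6049 %


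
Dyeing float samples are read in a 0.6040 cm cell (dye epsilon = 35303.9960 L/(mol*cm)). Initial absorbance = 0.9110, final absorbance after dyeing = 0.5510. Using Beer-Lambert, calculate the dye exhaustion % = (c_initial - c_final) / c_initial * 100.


c_initial = A_i / (epsilon * l) = 0.9110 / (35303.9960 * 0.6040) = 4.2723e-05 mol/L
c_final = A_f / (epsilon * l) = 0.5510 / (35303.9960 * 0.6040) = 2.5840e-05 mol/L
Exhaustion = (c_initial - c_final) / c_initial * 100 = (4.2723e-05 - 2.5840e-05) / 4.2723e-05 * 100 = 39.5170 %


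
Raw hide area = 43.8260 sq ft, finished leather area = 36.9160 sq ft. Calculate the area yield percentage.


Formula: Yield = finished / raw * 100
Substituting: Yield = 36.9160 / 43.8260 * 100
Result: 84.2331 %


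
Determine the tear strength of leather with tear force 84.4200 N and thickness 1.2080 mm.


Formula: Tear strength = force / thickness
Substituting: Tear strength = 84.4200 / 1.2080
Result: 69.8841 N/mm


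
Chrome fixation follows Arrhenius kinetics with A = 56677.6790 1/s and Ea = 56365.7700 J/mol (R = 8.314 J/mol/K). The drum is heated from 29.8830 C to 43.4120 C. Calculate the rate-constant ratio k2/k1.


T1 = 29.8830 + 273.15 = 303.0330 K; T2 = 43.4120 + 273.15 = 316.5620 K
k1 = A * exp(-Ea/(R*T1)) = 56677.6790 * exp(-56365.7700/(8.314*303.0330)) = 1.0893e-05 1/s
k2 = A * exp(-Ea/(R*T2)) = 56677.6790 * exp(-56365.7700/(8.314*316.5620)) = 2.8339e-05 1/s
k2/k1 = 2.8339e-05 / 1.0893e-05 = 2.6016


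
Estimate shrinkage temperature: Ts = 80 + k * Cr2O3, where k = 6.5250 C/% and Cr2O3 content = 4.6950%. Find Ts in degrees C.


Formula: Ts = 80 + k * Cr2O3
Substituting: Ts = 80 + 6.5250 * 4.6950
Result: 110.6349 C


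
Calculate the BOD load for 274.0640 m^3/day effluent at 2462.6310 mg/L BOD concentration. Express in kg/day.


Formula: BOD_load = volume * conc / 1000
Substituting: BOD_load = 274.0640 * 2462.6310 / 1000
Result: 674.9185 kg/day


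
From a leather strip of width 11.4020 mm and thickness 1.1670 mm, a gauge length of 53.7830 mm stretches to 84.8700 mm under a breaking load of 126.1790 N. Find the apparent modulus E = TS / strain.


TS = F / (w * t) = 126.1790 / (11.4020 * 1.1670) = 9.4828 N/mm^2
strain = (Lf - L0) / L0 = (84.8700 - 53.7830) / 53.7830 = 0.5780
E = TS / strain = 9.4828 / 0.5780 = 16.4060 N/mm^2


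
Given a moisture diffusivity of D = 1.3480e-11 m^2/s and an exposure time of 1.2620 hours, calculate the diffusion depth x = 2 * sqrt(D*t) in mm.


t = 1.2620 hr * 3600 = 4543.2000 s
D * t = 1.3480e-11 * 4543.2000 = 6.1242e-08
x = 2 * sqrt(D*t) = 2 * sqrt(6.1242e-08) = 4.9494e-04 m = 0.4949 mm


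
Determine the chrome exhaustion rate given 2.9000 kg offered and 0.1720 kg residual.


Formula: Uptake = (offered - residual) / offered * 100
Substituting: Uptake = (2.9000 - 0.1720) / 2.9000 * 100
Result: 94.0690 %


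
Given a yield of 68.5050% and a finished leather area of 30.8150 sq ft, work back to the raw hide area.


Formula: raw = finished * 100 / yield
Substituting: raw = 30.8150 * 100 / 68.5050
Result: 44.9821 sq ft


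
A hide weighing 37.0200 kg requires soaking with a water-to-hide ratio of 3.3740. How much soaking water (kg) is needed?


Formula: Water = hide_weight * ratio
Substituting: Water = 37.0200 * 3.3740
Result: 124.9055 kg


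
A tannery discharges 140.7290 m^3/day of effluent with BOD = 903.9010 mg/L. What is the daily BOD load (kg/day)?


Formula: BOD_load = volume * conc / 1000
Substituting: BOD_load = 140.7290 * 903.9010 / 1000
Result: 127.2051 kg/day


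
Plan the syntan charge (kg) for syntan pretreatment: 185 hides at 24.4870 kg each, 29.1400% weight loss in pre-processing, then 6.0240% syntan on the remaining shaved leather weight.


Total_raw = N * avg_wt = 185 * 24.4870 = 4530.0950 kg
Substrate = Total_raw * (1 - loss/100) = 4530.0950 * (1 - 29.1400/100) = 3210.0253 kg
Syntan = Substrate * pct / 100 = 3210.0253 * 6.0240 / 100 = 193.3719 kg


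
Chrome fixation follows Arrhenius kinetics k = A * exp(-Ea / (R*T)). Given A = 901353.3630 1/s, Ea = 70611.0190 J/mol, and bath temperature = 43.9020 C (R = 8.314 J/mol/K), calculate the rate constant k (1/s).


T_K = T_C + 273.15 = 43.9020 + 273.15 = 317.0520 K
exponent = -Ea / (R * T_K) = -70611.0190 / (8.314 * 317.0520) = -26.7875
k = A * exp(exponent) = 901353.3630 * exp(-26.7875) = 2.0953e-06 1/s


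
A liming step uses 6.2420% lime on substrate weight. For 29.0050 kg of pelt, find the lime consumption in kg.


Formula: Lime = substrate * pct / 100
Substituting: Lime = 29.0050 * 6.2420 / 100
Result: 1.8105 kg


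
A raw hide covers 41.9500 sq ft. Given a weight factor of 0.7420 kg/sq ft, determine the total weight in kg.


Formula: Weight = area * weight_per_sqft
Substituting: Weight = 41.9500 * 0.7420
Result: 31.1269 kg


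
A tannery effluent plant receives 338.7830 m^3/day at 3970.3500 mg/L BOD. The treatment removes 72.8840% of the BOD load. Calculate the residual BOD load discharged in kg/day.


Load_in = volume * conc / 1000 = 338.7830 * 3970.3500 / 1000 = 1345.0871 kg/day
Removed = Load_in * eff / 100 = 1345.0871 * 72.8840 / 100 = 980.3533 kg/day
Load_out = Load_in - Removed = 1345.0871 - 980.3533 = 364.7338 kg/day


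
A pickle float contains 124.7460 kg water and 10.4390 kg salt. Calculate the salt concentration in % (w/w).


Formula: Conc = salt / (water + salt) * 100
Substituting: Conc = 10.4390 / (124.7460 + 10.4390) * 100
Result: 7.7220 %


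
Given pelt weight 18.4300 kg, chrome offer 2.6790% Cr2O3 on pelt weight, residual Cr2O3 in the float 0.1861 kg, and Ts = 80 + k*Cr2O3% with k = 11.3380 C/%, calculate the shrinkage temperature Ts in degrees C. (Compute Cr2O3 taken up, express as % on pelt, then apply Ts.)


Offered = pelt * offer_pct / 100 = 18.4300 * 2.6790 / 100 = 0.4937 kg
Uptake = offered - residual = 0.4937 - 0.1861 = 0.3076 kg
Cr2O3% on pelt = uptake / pelt * 100 = 0.3076 / 18.4300 * 100 = 1.6692 %
Ts = 80 + k * Cr2O3% = 80 + 11.3380 * 1.6692 = 98.9258 C


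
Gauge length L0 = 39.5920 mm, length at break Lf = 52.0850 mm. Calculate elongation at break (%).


Formula: Elongation = (Lf - L0) / L0 * 100
Substituting: Elongation = (52.0850 - 39.5920) / 39.5920 * 100
Result: 31.5544 %


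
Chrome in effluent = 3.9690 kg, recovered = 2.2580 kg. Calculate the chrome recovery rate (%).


Formula: Recovery = recovered / input * 100
Substituting: Recovery = 2.2580 / 3.9690 * 100
Result: 56.8909 %


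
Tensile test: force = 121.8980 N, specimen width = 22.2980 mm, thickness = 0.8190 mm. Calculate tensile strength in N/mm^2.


Formula: TS = force / (width * thickness)
Substituting: TS = 121.8980 / (22.2980 * 0.8190)
Result: 6.6749 N/mm^2


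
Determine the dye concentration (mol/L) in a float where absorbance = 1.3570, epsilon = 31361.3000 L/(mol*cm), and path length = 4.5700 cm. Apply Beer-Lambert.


Formula: c = A / (epsilon * l)
Substituting: c = 1.3570 / (31361.3000 * 4.5700)
Result: 9.4682e-06 mol/L


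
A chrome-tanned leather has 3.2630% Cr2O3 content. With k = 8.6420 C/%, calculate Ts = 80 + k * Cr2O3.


Formula: Ts = 80 + k * Cr2O3
Substituting: Ts = 80 + 8.6420 * 3.2630
Result: 108.1988 C


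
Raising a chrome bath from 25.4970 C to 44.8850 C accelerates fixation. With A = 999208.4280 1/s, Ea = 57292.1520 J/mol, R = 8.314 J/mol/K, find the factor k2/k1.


T1 = 25.4970 + 273.15 = 298.6470 K; T2 = 44.8850 + 273.15 = 318.0350 K
k1 = A * exp(-Ea/(R*T1)) = 999208.4280 * exp(-57292.1520/(8.314*298.6470)) = 9.5203e-05 1/s
k2 = A * exp(-Ea/(R*T2)) = 999208.4280 * exp(-57292.1520/(8.314*318.0350)) = 3.8864e-04 1/s
k2/k1 = 3.8864e-04 / 9.5203e-05 = 4.0822


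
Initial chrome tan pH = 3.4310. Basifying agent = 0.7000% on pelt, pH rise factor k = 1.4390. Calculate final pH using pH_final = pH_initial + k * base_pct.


Formula: pH_final = pH_initial + k * base_pct
Substituting: pH_final = 3.4310 + 1.4390 * 0.7000
Result: 4.4383


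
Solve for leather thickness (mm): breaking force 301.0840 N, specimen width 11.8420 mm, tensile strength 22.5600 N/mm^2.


Formula: t = F / (TS * w)
Substituting: t = 301.0840 / (22.5600 * 11.8420)
Result: 1.1270 mm


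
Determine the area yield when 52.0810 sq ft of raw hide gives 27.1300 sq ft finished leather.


Formula: Yield = finished / raw * 100
Substituting: Yield = 27.1300 / 52.0810 * 100
Result: 52.0919 %


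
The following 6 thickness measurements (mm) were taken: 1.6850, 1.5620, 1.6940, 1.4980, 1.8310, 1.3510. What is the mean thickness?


Formula: Average = sum / n
Substituting: Average = 9.6210 / 6
Result: 1.6035 mm


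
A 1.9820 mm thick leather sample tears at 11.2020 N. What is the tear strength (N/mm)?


Formula: Tear strength = force / thickness
Substituting: Tear strength = 11.2020 / 1.9820
Result: 5.6519 N/mm


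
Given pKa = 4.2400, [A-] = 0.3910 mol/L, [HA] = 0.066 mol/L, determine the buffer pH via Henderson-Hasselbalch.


ratio = [A-] / [HA] = 0.3910 / 0.066 = 5.9242
log10(ratio) = 0.7726
pH = pKa + log10(ratio) = 4.2400 + 0.7726 = 5.0126


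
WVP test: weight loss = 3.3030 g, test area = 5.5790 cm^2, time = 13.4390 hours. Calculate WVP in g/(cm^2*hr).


Formula: WVP = loss / (area * time)
Substituting: WVP = 3.3030 / (5.5790 * 13.4390)
Result: 0.044054 g/(cm^2*hr)


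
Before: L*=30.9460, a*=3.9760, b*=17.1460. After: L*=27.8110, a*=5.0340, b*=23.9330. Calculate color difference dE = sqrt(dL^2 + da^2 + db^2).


dL = -3.1350, da = 1.0580, db = 6.7870
dE = sqrt((-3.1350)^2 + 1.0580^2 + 6.7870^2) = 7.5506


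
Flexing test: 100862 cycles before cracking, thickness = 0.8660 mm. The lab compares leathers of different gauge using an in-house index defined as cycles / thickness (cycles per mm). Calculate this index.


Formula: Index = cycles / thickness
Substituting: Index = 100862 / 0.8660
Result: 116468.8222 cycles/mm


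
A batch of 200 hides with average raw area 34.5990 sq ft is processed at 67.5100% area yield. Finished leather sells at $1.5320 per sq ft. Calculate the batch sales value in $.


Raw_total = N * avg_area = 200 * 34.5990 = 6919.8000 sq ft
Finished = Raw_total * yield / 100 = 6919.8000 * 67.5100 / 100 = 4671.5570 sq ft
Value = Finished * price = 4671.5570 * 1.5320 = 7156.8253 $


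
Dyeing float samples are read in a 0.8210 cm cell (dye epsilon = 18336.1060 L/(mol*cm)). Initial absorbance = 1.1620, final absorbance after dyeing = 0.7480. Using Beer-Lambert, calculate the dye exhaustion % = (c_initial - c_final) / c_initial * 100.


c_initial = A_i / (epsilon * l) = 1.1620 / (18336.1060 * 0.8210) = 7.7189e-05 mol/L
c_final = A_f / (epsilon * l) = 0.7480 / (18336.1060 * 0.8210) = 4.9688e-05 mol/L
Exhaustion = (c_initial - c_final) / c_initial * 100 = (7.7189e-05 - 4.9688e-05) / 7.7189e-05 * 100 = 35.6282 %


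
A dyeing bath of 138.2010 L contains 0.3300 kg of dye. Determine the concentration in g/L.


Formula: Conc = dye_mass(kg) / volume(L) * 1000
Substituting: Conc = 0.3300 / 138.2010 * 1000
Result: 2.3878 g/L


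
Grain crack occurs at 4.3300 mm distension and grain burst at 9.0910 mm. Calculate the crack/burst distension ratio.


Formula: Ratio = crack / burst
Substituting: Ratio = 4.3300 / 9.0910
Result: 0.4763


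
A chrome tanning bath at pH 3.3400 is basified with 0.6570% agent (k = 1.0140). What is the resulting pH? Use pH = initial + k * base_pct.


Formula: pH_final = pH_initial + k * base_pct
Substituting: pH_final = 3.3400 + 1.0140 * 0.6570
Result: 4.0062


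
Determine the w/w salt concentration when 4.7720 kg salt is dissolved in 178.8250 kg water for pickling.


Formula: Conc = salt / (water + salt) * 100
Substituting: Conc = 4.7720 / (178.8250 + 4.7720) * 100
Result: 2.5992 %


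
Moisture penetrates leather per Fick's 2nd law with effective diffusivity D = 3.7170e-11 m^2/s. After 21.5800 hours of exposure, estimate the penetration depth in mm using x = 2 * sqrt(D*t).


t = 21.5800 hr * 3600 = 77688.0000 s
D * t = 3.7170e-11 * 77688.0000 = 2.8877e-06
x = 2 * sqrt(D*t) = 2 * sqrt(2.8877e-06) = 0.00339862 m = 3.3986 mm


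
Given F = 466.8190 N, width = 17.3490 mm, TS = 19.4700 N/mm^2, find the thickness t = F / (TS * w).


Formula: t = F / (TS * w)
Substituting: t = 466.8190 / (19.4700 * 17.3490)
Result: 1.3820 mm


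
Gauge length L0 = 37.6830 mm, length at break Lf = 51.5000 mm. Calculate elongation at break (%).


Formula: Elongation = (Lf - L0) / L0 * 100
Substituting: Elongation = (51.5000 - 37.6830) / 37.6830 * 100
Result: 36.6664 %


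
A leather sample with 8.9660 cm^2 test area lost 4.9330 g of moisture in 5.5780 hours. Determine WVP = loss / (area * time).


Formula: WVP = loss / (area * time)
Substituting: WVP = 4.9330 / (8.9660 * 5.5780)
Result: 0.0986356 g/(cm^2*hr)


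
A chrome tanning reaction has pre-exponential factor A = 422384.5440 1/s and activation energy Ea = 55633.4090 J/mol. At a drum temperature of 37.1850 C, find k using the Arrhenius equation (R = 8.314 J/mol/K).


T_K = T_C + 273.15 = 37.1850 + 273.15 = 310.3350 K
exponent = -Ea / (R * T_K) = -55633.4090 / (8.314 * 310.3350) = -21.5623
k = A * exp(exponent) = 422384.5440 * exp(-21.5623) = 1.8253e-04 1/s


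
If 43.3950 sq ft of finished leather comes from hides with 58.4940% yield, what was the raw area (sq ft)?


Formula: raw = finished * 100 / yield
Substituting: raw = 43.3950 * 100 / 58.4940
Result: 74.1871 sq ft


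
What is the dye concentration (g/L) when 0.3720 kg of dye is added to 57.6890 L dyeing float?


Formula: Conc = dye_mass(kg) / volume(L) * 1000
Substituting: Conc = 0.3720 / 57.6890 * 1000
Result: 6.4484 g/L


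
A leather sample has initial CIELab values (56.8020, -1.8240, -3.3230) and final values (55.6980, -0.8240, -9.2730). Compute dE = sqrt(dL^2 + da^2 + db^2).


dL = -1.1040, da = 1.0000, db = -5.9500
dE = sqrt((-1.1040)^2 + 1.0000^2 + (-5.9500)^2) = 6.1336


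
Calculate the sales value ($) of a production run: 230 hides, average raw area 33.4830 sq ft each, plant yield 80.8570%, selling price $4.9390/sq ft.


Raw_total = N * avg_area = 230 * 33.4830 = 7701.0900 sq ft
Finished = Raw_total * yield / 100 = 7701.0900 * 80.8570 / 100 = 6226.8703 sq ft
Value = Finished * price = 6226.8703 * 4.9390 = 30754.5126 $


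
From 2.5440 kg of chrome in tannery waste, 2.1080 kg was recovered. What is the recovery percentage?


Formula: Recovery = recovered / input * 100
Substituting: Recovery = 2.1080 / 2.5440 * 100
Result: 82.8616 %


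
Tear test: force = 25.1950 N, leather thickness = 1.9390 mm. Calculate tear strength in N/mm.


Formula: Tear strength = force / thickness
Substituting: Tear strength = 25.1950 / 1.9390
Result: 12.9938 N/mm


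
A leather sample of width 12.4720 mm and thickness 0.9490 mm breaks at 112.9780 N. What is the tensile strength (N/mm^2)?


Formula: TS = force / (width * thickness)
Substituting: TS = 112.9780 / (12.4720 * 0.9490)
Result: 9.5453 N/mm^2


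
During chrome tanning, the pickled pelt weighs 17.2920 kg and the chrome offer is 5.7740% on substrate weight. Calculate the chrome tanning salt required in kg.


Formula: Chrome = substrate * pct / 100
Substituting: Chrome = 17.2920 * 5.7740 / 100
Result: 0.9984 kg


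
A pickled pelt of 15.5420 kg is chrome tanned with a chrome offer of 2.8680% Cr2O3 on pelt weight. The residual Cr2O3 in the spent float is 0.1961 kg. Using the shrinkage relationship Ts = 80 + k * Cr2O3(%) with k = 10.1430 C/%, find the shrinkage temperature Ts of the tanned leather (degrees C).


Offered = pelt * offer_pct / 100 = 15.5420 * 2.8680 / 100 = 0.4457 kg
Uptake = offered - residual = 0.4457 - 0.1961 = 0.2496 kg
Cr2O3% on pelt = uptake / pelt * 100 = 0.2496 / 15.5420 * 100 = 1.6063 %
Ts = 80 + k * Cr2O3% = 80 + 10.1430 * 1.6063 = 96.2923 C


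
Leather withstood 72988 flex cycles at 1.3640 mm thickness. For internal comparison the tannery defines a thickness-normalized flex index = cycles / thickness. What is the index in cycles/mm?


Formula: Index = cycles / thickness
Substituting: Index = 72988 / 1.3640
Result: 53510.2639 cycles/mm


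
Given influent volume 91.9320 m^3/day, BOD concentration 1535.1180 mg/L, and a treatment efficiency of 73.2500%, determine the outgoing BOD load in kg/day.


Load_in = volume * conc / 1000 = 91.9320 * 1535.1180 / 1000 = 141.1265 kg/day
Removed = Load_in * eff / 100 = 141.1265 * 73.2500 / 100 = 103.3751 kg/day
Load_out = Load_in - Removed = 141.1265 - 103.3751 = 37.7513 kg/day


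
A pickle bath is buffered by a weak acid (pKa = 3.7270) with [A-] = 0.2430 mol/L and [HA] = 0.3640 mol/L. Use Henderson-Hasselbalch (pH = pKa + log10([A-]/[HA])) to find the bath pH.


ratio = [A-] / [HA] = 0.2430 / 0.3640 = 0.6676
log10(ratio) = -0.1755
pH = pKa + log10(ratio) = 3.7270 - 0.1755 = 3.5515


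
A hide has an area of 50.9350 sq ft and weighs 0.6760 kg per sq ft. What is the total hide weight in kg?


Formula: Weight = area * weight_per_sqft
Substituting: Weight = 50.9350 * 0.6760
Result: 34.4321 kg


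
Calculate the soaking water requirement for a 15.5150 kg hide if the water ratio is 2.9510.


Formula: Water = hide_weight * ratio
Substituting: Water = 15.5150 * 2.9510
Result: 45.7848 kg


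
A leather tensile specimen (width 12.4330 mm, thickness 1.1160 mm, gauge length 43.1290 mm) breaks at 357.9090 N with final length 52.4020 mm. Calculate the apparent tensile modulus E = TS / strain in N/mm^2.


TS = F / (w * t) = 357.9090 / (12.4330 * 1.1160) = 25.7948 N/mm^2
strain = (Lf - L0) / L0 = (52.4020 - 43.1290) / 43.1290 = 0.2150
E = TS / strain = 25.7948 / 0.2150 = 119.9725 N/mm^2


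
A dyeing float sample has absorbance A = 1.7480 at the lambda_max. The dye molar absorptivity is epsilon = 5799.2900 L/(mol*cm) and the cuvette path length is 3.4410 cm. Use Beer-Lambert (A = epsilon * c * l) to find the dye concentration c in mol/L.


Formula: c = A / (epsilon * l)
Substituting: c = 1.7480 / (5799.2900 * 3.4410)
Result: 8.7596e-05 mol/L


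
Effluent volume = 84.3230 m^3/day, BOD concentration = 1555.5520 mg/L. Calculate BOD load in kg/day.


Formula: BOD_load = volume * conc / 1000
Substituting: BOD_load = 84.3230 * 1555.5520 / 1000
Result: 131.1688 kg/day


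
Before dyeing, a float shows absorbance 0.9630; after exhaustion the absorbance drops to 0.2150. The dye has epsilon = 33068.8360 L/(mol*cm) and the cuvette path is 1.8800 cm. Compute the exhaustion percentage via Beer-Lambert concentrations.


c_initial = A_i / (epsilon * l) = 0.9630 / (33068.8360 * 1.8800) = 1.5490e-05 mol/L
c_final = A_f / (epsilon * l) = 0.2150 / (33068.8360 * 1.8800) = 3.4583e-06 mol/L
Exhaustion = (c_initial - c_final) / c_initial * 100 = (1.5490e-05 - 3.4583e-06) / 1.5490e-05 * 100 = 77.6739 %


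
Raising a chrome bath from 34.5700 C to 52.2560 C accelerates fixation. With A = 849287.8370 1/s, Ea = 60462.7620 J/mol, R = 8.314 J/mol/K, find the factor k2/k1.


T1 = 34.5700 + 273.15 = 307.7200 K; T2 = 52.2560 + 273.15 = 325.4060 K
k1 = A * exp(-Ea/(R*T1)) = 849287.8370 * exp(-60462.7620/(8.314*307.7200)) = 4.6269e-05 1/s
k2 = A * exp(-Ea/(R*T2)) = 849287.8370 * exp(-60462.7620/(8.314*325.4060)) = 1.6716e-04 1/s
k2/k1 = 1.6716e-04 / 4.6269e-05 = 3.6128


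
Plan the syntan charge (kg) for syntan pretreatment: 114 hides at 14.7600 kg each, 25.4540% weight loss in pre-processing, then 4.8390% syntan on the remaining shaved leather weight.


Total_raw = N * avg_wt = 114 * 14.7600 = 1682.6400 kg
Substrate = Total_raw * (1 - loss/100) = 1682.6400 * (1 - 25.4540/100) = 1254.3408 kg
Syntan = Substrate * pct / 100 = 1254.3408 * 4.8390 / 100 = 60.6976 kg


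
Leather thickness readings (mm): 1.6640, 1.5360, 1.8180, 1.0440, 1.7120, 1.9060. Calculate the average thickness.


Formula: Average = sum / n
Substituting: Average = 9.6800 / 6
Result: 1.6133 mm


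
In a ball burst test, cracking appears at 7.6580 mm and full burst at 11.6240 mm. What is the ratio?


Formula: Ratio = crack / burst
Substituting: Ratio = 7.6580 / 11.6240
Result: 0.6588


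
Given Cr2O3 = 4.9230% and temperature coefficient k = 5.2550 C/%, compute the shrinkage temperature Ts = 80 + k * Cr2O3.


Formula: Ts = 80 + k * Cr2O3
Substituting: Ts = 80 + 5.2550 * 4.9230
Result: 105.8704 C


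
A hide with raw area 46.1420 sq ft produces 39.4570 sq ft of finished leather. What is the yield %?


Formula: Yield = finished / raw * 100
Substituting: Yield = 39.4570 / 46.1420 * 100
Result: 85.5121 %


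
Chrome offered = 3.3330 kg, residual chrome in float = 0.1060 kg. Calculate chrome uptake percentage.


Formula: Uptake = (offered - residual) / offered * 100
Substituting: Uptake = (3.3330 - 0.1060) / 3.3330 * 100
Result: 96.8197 %


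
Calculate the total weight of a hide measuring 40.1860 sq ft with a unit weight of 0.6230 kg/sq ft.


Formula: Weight = area * weight_per_sqft
Substituting: Weight = 40.1860 * 0.6230
Result: 25.0359 kg


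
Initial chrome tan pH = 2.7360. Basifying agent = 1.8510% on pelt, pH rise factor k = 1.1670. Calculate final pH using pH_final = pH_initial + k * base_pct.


Formula: pH_final = pH_initial + k * base_pct
Substituting: pH_final = 2.7360 + 1.1670 * 1.8510
Result: 4.8961


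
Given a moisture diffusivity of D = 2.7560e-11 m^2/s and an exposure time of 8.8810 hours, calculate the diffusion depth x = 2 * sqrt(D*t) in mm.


t = 8.8810 hr * 3600 = 31971.6000 s
D * t = 2.7560e-11 * 31971.6000 = 8.8114e-07
x = 2 * sqrt(D*t) = 2 * sqrt(8.8114e-07) = 0.00187738 m = 1.8774 mm


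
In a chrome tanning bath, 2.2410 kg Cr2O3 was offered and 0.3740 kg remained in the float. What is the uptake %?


Formula: Uptake = (offered - residual) / offered * 100
Substituting: Uptake = (2.2410 - 0.3740) / 2.2410 * 100
Result: 83.3110 %


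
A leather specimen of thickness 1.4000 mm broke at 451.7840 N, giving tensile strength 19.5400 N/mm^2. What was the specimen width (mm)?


Formula: w = F / (TS * t)
Substituting: w = 451.7840 / (19.5400 * 1.4000)
Result: 16.5150 mm


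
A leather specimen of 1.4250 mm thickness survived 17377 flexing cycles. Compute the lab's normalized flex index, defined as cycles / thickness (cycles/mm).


Formula: Index = cycles / thickness
Substituting: Index = 17377 / 1.4250
Result: 12194.3860 cycles/mm


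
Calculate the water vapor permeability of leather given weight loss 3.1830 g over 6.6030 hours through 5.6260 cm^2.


Formula: WVP = loss / (area * time)
Substituting: WVP = 3.1830 / (5.6260 * 6.6030)
Result: 0.0856832 g/(cm^2*hr)


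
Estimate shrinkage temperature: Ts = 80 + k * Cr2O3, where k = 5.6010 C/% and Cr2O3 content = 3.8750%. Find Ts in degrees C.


Formula: Ts = 80 + k * Cr2O3
Substituting: Ts = 80 + 5.6010 * 3.8750
Result: 101.7039 C


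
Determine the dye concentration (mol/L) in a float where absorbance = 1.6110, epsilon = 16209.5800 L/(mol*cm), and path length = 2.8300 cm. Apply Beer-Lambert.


Formula: c = A / (epsilon * l)
Substituting: c = 1.6110 / (16209.5800 * 2.8300)
Result: 3.5119e-05 mol/L


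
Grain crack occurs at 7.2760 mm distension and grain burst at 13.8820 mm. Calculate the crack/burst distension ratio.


Formula: Ratio = crack / burst
Substituting: Ratio = 7.2760 / 13.8820
Result: 0.5241


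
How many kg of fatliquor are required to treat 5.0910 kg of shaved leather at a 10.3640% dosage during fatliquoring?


Formula: Fat = substrate * pct / 100
Substituting: Fat = 5.0910 * 10.3640 / 100
Result: 0.5276 kg


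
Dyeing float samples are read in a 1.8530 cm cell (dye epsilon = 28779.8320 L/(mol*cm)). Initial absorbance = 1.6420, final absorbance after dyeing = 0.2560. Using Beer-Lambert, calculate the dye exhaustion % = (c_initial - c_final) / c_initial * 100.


c_initial = A_i / (epsilon * l) = 1.6420 / (28779.8320 * 1.8530) = 3.0790e-05 mol/L
c_final = A_f / (epsilon * l) = 0.2560 / (28779.8320 * 1.8530) = 4.8004e-06 mol/L
Exhaustion = (c_initial - c_final) / c_initial * 100 = (3.0790e-05 - 4.8004e-06) / 3.0790e-05 * 100 = 84.4093 %


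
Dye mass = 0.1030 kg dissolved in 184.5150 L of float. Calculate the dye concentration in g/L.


Formula: Conc = dye_mass(kg) / volume(L) * 1000
Substituting: Conc = 0.1030 / 184.5150 * 1000
Result: 0.5582 g/L


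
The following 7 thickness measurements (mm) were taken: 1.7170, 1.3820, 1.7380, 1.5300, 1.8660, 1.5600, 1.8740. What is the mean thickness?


Formula: Average = sum / n
Substituting: Average = 11.6670 / 7
Result: 1.6667 mm


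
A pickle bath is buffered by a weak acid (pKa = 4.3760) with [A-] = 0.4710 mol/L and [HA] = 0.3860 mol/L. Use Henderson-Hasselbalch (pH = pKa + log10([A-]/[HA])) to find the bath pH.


ratio = [A-] / [HA] = 0.4710 / 0.3860 = 1.2202
log10(ratio) = 0.0864336
pH = pKa + log10(ratio) = 4.3760 + 0.0864336 = 4.4624


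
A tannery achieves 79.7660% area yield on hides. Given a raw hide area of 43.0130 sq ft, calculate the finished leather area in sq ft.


Formula: finished = raw * yield / 100
Substituting: finished = 43.0130 * 79.7660 / 100
Result: 34.3097 sq ft


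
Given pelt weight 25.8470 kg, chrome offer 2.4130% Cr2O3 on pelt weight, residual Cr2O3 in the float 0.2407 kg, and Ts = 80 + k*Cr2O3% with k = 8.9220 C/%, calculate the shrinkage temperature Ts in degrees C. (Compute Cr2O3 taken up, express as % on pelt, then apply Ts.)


Offered = pelt * offer_pct / 100 = 25.8470 * 2.4130 / 100 = 0.6237 kg
Uptake = offered - residual = 0.6237 - 0.2407 = 0.3830 kg
Cr2O3% on pelt = uptake / pelt * 100 = 0.3830 / 25.8470 * 100 = 1.4818 %
Ts = 80 + k * Cr2O3% = 80 + 8.9220 * 1.4818 = 93.2202 C


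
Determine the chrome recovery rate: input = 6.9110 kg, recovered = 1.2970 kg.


Formula: Recovery = recovered / input * 100
Substituting: Recovery = 1.2970 / 6.9110 * 100
Result: 18.7672 %


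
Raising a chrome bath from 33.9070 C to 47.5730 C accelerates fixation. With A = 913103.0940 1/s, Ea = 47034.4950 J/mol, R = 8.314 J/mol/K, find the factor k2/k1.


T1 = 33.9070 + 273.15 = 307.0570 K; T2 = 47.5730 + 273.15 = 320.7230 K
k1 = A * exp(-Ea/(R*T1)) = 913103.0940 * exp(-47034.4950/(8.314*307.0570)) = 0.00909941 1/s
k2 = A * exp(-Ea/(R*T2)) = 913103.0940 * exp(-47034.4950/(8.314*320.7230)) = 0.0199507 1/s
k2/k1 = 0.0199507 / 0.00909941 = 2.1925


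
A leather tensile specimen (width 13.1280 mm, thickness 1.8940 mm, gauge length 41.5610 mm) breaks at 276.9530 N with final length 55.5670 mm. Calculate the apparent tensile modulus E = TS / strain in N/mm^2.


TS = F / (w * t) = 276.9530 / (13.1280 * 1.8940) = 11.1385 N/mm^2
strain = (Lf - L0) / L0 = (55.5670 - 41.5610) / 41.5610 = 0.3370
E = TS / strain = 11.1385 / 0.3370 = 33.0521 N/mm^2


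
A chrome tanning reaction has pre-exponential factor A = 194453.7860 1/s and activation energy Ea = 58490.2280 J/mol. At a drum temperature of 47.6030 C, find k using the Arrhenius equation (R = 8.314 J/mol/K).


T_K = T_C + 273.15 = 47.6030 + 273.15 = 320.7530 K
exponent = -Ea / (R * T_K) = -58490.2280 / (8.314 * 320.7530) = -21.9332
k = A * exp(exponent) = 194453.7860 * exp(-21.9332) = 5.7988e-05 1/s


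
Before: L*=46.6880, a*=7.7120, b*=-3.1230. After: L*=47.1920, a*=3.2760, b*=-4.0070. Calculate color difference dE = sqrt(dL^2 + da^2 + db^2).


dL = 0.5040, da = -4.4360, db = -0.8840
dE = sqrt(0.5040^2 + (-4.4360)^2 + (-0.8840)^2) = 4.5512


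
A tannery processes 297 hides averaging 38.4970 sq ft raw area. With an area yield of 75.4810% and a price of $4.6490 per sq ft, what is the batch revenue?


Raw_total = N * avg_area = 297 * 38.4970 = 11433.6090 sq ft
Finished = Raw_total * yield / 100 = 11433.6090 * 75.4810 / 100 = 8630.2024 sq ft
Value = Finished * price = 8630.2024 * 4.6490 = 40121.8110 $


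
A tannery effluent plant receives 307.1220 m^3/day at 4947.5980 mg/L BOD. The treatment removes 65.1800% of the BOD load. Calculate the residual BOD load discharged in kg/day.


Load_in = volume * conc / 1000 = 307.1220 * 4947.5980 / 1000 = 1519.5162 kg/day
Removed = Load_in * eff / 100 = 1519.5162 * 65.1800 / 100 = 990.4207 kg/day
Load_out = Load_in - Removed = 1519.5162 - 990.4207 = 529.0955 kg/day


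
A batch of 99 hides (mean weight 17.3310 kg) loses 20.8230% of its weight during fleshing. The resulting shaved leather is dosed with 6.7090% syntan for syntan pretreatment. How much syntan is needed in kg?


Total_raw = N * avg_wt = 99 * 17.3310 = 1715.7690 kg
Substrate = Total_raw * (1 - loss/100) = 1715.7690 * (1 - 20.8230/100) = 1358.4944 kg
Syntan = Substrate * pct / 100 = 1358.4944 * 6.7090 / 100 = 91.1414 kg


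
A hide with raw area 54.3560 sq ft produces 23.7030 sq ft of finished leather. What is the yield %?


Formula: Yield = finished / raw * 100
Substituting: Yield = 23.7030 / 54.3560 * 100
Result: 43.6070 %


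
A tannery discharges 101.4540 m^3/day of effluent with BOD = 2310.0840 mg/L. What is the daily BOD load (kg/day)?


Formula: BOD_load = volume * conc / 1000
Substituting: BOD_load = 101.4540 * 2310.0840 / 1000
Result: 234.3673 kg/day


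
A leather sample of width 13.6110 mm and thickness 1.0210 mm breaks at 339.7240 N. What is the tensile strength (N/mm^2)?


Formula: TS = force / (width * thickness)
Substituting: TS = 339.7240 / (13.6110 * 1.0210)
Result: 24.4461 N/mm^2


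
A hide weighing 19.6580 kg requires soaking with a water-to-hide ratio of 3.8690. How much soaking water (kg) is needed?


Formula: Water = hide_weight * ratio
Substituting: Water = 19.6580 * 3.8690
Result: 76.0568 kg


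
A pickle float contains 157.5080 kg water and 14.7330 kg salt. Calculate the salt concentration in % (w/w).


Formula: Conc = salt / (water + salt) * 100
Substituting: Conc = 14.7330 / (157.5080 + 14.7330) * 100
Result: 8.5537 %


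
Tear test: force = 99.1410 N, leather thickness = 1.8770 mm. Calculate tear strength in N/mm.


Formula: Tear strength = force / thickness
Substituting: Tear strength = 99.1410 / 1.8770
Result: 52.8189 N/mm


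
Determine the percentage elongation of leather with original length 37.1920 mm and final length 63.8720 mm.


Formula: Elongation = (Lf - L0) / L0 * 100
Substituting: Elongation = (63.8720 - 37.1920) / 37.1920 * 100
Result: 71.7359 %


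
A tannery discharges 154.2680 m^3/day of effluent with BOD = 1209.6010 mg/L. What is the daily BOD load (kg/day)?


Formula: BOD_load = volume * conc / 1000
Substituting: BOD_load = 154.2680 * 1209.6010 / 1000
Result: 186.6027 kg/day


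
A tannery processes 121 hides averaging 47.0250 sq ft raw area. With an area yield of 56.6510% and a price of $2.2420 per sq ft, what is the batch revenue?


Raw_total = N * avg_area = 121 * 47.0250 = 5690.0250 sq ft
Finished = Raw_total * yield / 100 = 5690.0250 * 56.6510 / 100 = 3223.4561 sq ft
Value = Finished * price = 3223.4561 * 2.2420 = 7226.9885 $


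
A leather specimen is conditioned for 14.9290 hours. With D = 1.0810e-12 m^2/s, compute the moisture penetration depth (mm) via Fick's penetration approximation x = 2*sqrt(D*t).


t = 14.9290 hr * 3600 = 53744.4000 s
D * t = 1.0810e-12 * 53744.4000 = 5.8098e-08
x = 2 * sqrt(D*t) = 2 * sqrt(5.8098e-08) = 4.8207e-04 m = 0.4821 mm
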